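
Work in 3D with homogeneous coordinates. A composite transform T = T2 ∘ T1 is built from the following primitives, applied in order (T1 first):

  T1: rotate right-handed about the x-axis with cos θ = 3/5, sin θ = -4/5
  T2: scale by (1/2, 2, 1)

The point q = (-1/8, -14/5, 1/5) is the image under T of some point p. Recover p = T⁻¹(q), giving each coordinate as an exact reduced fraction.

T1 = [1 0 0 0; 0 3/5 4/5 0; 0 -4/5 3/5 0; 0 0 0 1]
T2·T1 = [1/2 0 0 0; 0 6/5 8/5 0; 0 -4/5 3/5 0; 0 0 0 1]
det M = 1; M⁻¹ = [2 0 0 0; 0 3/10 -4/5 0; 0 2/5 3/5 0; 0 0 0 1]
M⁻¹ · (-1/8, -14/5, 1/5)ᵀ = (-1/4, -1, -1)ᵀ

p = (-1/4, -1, -1)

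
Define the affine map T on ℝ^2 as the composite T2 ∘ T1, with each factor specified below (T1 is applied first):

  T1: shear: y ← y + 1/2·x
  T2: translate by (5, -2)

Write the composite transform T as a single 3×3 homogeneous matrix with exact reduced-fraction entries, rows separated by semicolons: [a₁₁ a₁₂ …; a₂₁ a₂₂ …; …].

T = [1 0 5; 1/2 1 -2; 0 0 1]

T1 = [1 0 0; 1/2 1 0; 0 0 1]
T2·T1 = [1 0 5; 1/2 1 -2; 0 0 1]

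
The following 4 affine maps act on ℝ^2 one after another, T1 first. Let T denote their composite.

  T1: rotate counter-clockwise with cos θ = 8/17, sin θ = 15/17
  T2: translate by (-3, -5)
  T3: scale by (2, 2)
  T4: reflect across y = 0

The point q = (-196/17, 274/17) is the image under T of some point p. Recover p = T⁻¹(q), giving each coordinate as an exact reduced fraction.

T1 = [8/17 -15/17 0; 15/17 8/17 0; 0 0 1]
T2·T1 = [8/17 -15/17 -3; 15/17 8/17 -5; 0 0 1]
T3·…·T1 = [16/17 -30/17 -6; 30/17 16/17 -10; 0 0 1]
T4·…·T1 = [16/17 -30/17 -6; -30/17 -16/17 10; 0 0 1]
det M = -4; M⁻¹ = [4/17 -15/34 99/17; -15/34 -4/17 -5/17; 0 0 1]
M⁻¹ · (-196/17, 274/17)ᵀ = (-4, 1)ᵀ

p = (-4, 1)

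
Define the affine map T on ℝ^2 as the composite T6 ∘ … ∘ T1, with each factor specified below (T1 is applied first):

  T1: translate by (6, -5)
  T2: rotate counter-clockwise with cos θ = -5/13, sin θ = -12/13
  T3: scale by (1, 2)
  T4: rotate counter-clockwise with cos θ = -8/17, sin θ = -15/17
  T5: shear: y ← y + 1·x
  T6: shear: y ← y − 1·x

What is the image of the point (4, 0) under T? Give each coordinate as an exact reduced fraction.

T(p) = (-1970/221, 3170/221)

T1 translate by (6, -5): (4, 0) → (10, -5)
T2 rotate counter-clockwise with cos θ = -5/13, sin θ = -12/13: (10, -5) → (-110/13, -95/13)
T3 scale by (1, 2): (-110/13, -95/13) → (-110/13, -190/13)
T4 rotate counter-clockwise with cos θ = -8/17, sin θ = -15/17: (-110/13, -190/13) → (-1970/221, 3170/221)
T5 shear: y ← y + 1·x: (-1970/221, 3170/221) → (-1970/221, 1200/221)
T6 shear: y ← y − 1·x: (-1970/221, 1200/221) → (-1970/221, 3170/221)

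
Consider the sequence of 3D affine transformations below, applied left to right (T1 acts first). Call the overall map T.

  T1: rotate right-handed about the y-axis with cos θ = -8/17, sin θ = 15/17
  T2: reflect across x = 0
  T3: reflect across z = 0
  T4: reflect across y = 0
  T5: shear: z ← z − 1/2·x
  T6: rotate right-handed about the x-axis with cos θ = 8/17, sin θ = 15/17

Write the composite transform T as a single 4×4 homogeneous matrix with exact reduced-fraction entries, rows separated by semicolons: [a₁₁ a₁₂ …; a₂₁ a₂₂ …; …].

T1 = [-8/17 0 15/17 0; 0 1 0 0; -15/17 0 -8/17 0; 0 0 0 1]
T2·T1 = [8/17 0 -15/17 0; 0 1 0 0; -15/17 0 -8/17 0; 0 0 0 1]
T3·…·T1 = [8/17 0 -15/17 0; 0 1 0 0; 15/17 0 8/17 0; 0 0 0 1]
T4·…·T1 = [8/17 0 -15/17 0; 0 -1 0 0; 15/17 0 8/17 0; 0 0 0 1]
T5·…·T1 = [8/17 0 -15/17 0; 0 -1 0 0; 11/17 0 31/34 0; 0 0 0 1]
T6·…·T1 = [8/17 0 -15/17 0; -165/289 -8/17 -465/578 0; 88/289 -15/17 124/289 0; 0 0 0 1]

T = [8/17 0 -15/17 0; -165/289 -8/17 -465/578 0; 88/289 -15/17 124/289 0; 0 0 0 1]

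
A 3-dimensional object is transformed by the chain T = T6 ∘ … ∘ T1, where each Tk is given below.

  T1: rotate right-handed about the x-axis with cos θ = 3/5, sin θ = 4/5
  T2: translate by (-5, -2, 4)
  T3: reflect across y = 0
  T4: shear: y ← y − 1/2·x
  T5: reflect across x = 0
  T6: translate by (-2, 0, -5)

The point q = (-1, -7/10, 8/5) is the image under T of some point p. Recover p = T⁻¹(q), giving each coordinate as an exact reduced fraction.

T1 = [1 0 0 0; 0 3/5 -4/5 0; 0 4/5 3/5 0; 0 0 0 1]
T2·T1 = [1 0 0 -5; 0 3/5 -4/5 -2; 0 4/5 3/5 4; 0 0 0 1]
T3·…·T1 = [1 0 0 -5; 0 -3/5 4/5 2; 0 4/5 3/5 4; 0 0 0 1]
T4·…·T1 = [1 0 0 -5; -1/2 -3/5 4/5 9/2; 0 4/5 3/5 4; 0 0 0 1]
T5·…·T1 = [-1 0 0 5; -1/2 -3/5 4/5 9/2; 0 4/5 3/5 4; 0 0 0 1]
T6·…·T1 = [-1 0 0 3; -1/2 -3/5 4/5 9/2; 0 4/5 3/5 -1; 0 0 0 1]
det M = 1; M⁻¹ = [-1 0 0 3; 3/10 -3/5 4/5 13/5; -2/5 4/5 3/5 -9/5; 0 0 0 1]
M⁻¹ · (-1, -7/10, 8/5)ᵀ = (4, 4, -1)ᵀ

p = (4, 4, -1)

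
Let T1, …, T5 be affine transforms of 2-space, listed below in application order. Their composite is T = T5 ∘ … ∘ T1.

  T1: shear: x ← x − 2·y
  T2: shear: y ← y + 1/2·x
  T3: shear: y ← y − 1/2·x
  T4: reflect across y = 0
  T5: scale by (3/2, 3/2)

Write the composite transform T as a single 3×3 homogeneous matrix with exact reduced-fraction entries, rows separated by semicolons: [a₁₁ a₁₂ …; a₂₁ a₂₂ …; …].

T = [3/2 -3 0; 0 -3/2 0; 0 0 1]

T1 = [1 -2 0; 0 1 0; 0 0 1]
T2·T1 = [1 -2 0; 1/2 0 0; 0 0 1]
T3·…·T1 = [1 -2 0; 0 1 0; 0 0 1]
T4·…·T1 = [1 -2 0; 0 -1 0; 0 0 1]
T5·…·T1 = [3/2 -3 0; 0 -3/2 0; 0 0 1]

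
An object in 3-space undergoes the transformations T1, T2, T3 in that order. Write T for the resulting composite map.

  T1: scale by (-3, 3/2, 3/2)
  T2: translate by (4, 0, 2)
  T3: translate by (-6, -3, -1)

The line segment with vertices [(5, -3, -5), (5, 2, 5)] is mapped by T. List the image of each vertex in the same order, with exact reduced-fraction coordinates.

image vertices: (-17, -15/2, -13/2), (-17, 0, 17/2)

T1 scale by (-3, 3/2, 3/2): (5, -3, -5) → (-15, -9/2, -15/2); (5, 2, 5) → (-15, 3, 15/2)
T2 translate by (4, 0, 2): (-15, -9/2, -15/2) → (-11, -9/2, -11/2); (-15, 3, 15/2) → (-11, 3, 19/2)
T3 translate by (-6, -3, -1): (-11, -9/2, -11/2) → (-17, -15/2, -13/2); (-11, 3, 19/2) → (-17, 0, 17/2)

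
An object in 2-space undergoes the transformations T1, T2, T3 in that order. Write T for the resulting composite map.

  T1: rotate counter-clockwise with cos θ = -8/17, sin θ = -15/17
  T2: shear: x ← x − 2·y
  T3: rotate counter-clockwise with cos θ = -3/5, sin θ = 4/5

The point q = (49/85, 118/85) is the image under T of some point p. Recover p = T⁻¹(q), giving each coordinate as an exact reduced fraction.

p = (2, -1)

T1 = [-8/17 15/17 0; -15/17 -8/17 0; 0 0 1]
T2·T1 = [22/17 31/17 0; -15/17 -8/17 0; 0 0 1]
T3·…·T1 = [-6/85 -61/85 0; 133/85 148/85 0; 0 0 1]
det M = 1; M⁻¹ = [148/85 61/85 0; -133/85 -6/85 0; 0 0 1]
M⁻¹ · (49/85, 118/85)ᵀ = (2, -1)ᵀ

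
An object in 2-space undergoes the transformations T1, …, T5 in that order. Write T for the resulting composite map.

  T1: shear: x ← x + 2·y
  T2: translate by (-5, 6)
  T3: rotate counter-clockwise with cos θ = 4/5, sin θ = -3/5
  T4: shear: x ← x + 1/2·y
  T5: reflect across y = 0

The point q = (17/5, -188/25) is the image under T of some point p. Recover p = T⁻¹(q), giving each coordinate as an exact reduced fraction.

T1 = [1 2 0; 0 1 0; 0 0 1]
T2·T1 = [1 2 -5; 0 1 6; 0 0 1]
T3·…·T1 = [4/5 11/5 -2/5; -3/5 -2/5 39/5; 0 0 1]
T4·…·T1 = [1/2 2 7/2; -3/5 -2/5 39/5; 0 0 1]
T5·…·T1 = [1/2 2 7/2; 3/5 2/5 -39/5; 0 0 1]
det M = -1; M⁻¹ = [-2/5 2 17; 3/5 -1/2 -6; 0 0 1]
M⁻¹ · (17/5, -188/25)ᵀ = (3/5, -1/5)ᵀ

p = (3/5, -1/5)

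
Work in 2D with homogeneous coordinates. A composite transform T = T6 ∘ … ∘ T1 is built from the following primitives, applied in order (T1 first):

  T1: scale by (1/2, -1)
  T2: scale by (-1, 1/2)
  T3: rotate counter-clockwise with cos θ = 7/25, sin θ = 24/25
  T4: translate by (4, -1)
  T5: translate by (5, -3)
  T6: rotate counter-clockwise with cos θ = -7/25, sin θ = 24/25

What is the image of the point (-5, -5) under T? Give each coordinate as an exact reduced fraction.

T1 scale by (1/2, -1): (-5, -5) → (-5/2, 5)
T2 scale by (-1, 1/2): (-5/2, 5) → (5/2, 5/2)
T3 rotate counter-clockwise with cos θ = 7/25, sin θ = 24/25: (5/2, 5/2) → (-17/10, 31/10)
T4 translate by (4, -1): (-17/10, 31/10) → (23/10, 21/10)
T5 translate by (5, -3): (23/10, 21/10) → (73/10, -9/10)
T6 rotate counter-clockwise with cos θ = -7/25, sin θ = 24/25: (73/10, -9/10) → (-59/50, 363/50)

T(p) = (-59/50, 363/50)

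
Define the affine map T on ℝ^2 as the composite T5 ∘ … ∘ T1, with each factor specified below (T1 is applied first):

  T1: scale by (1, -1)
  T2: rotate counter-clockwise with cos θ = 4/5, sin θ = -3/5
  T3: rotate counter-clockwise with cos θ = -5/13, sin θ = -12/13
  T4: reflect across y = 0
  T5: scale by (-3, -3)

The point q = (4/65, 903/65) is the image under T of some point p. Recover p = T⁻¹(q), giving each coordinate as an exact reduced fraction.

T1 = [1 0 0; 0 -1 0; 0 0 1]
T2·T1 = [4/5 -3/5 0; -3/5 -4/5 0; 0 0 1]
T3·…·T1 = [-56/65 -33/65 0; -33/65 56/65 0; 0 0 1]
T4·…·T1 = [-56/65 -33/65 0; 33/65 -56/65 0; 0 0 1]
T5·…·T1 = [168/65 99/65 0; -99/65 168/65 0; 0 0 1]
det M = 9; M⁻¹ = [56/195 -11/65 0; 11/65 56/195 0; 0 0 1]
M⁻¹ · (4/65, 903/65)ᵀ = (-7/3, 4)ᵀ

p = (-7/3, 4)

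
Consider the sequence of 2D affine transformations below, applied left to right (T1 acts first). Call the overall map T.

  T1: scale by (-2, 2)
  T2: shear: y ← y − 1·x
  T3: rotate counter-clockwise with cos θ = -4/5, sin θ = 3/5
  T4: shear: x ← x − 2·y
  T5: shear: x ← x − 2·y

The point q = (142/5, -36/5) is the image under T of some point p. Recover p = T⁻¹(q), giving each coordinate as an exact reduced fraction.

T1 = [-2 0 0; 0 2 0; 0 0 1]
T2·T1 = [-2 0 0; 2 2 0; 0 0 1]
T3·…·T1 = [2/5 -6/5 0; -14/5 -8/5 0; 0 0 1]
T4·…·T1 = [6 2 0; -14/5 -8/5 0; 0 0 1]
T5·…·T1 = [58/5 26/5 0; -14/5 -8/5 0; 0 0 1]
det M = -4; M⁻¹ = [2/5 13/10 0; -7/10 -29/10 0; 0 0 1]
M⁻¹ · (142/5, -36/5)ᵀ = (2, 1)ᵀ

p = (2, 1)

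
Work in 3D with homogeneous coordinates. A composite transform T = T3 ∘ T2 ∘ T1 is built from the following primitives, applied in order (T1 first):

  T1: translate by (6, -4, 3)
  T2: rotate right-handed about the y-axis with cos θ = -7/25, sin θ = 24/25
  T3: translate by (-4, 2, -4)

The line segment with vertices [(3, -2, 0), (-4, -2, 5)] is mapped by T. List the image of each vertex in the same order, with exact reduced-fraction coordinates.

T1 translate by (6, -4, 3): (3, -2, 0) → (9, -6, 3); (-4, -2, 5) → (2, -6, 8)
T2 rotate right-handed about the y-axis with cos θ = -7/25, sin θ = 24/25: (9, -6, 3) → (9/25, -6, -237/25); (2, -6, 8) → (178/25, -6, -104/25)
T3 translate by (-4, 2, -4): (9/25, -6, -237/25) → (-91/25, -4, -337/25); (178/25, -6, -104/25) → (78/25, -4, -204/25)

image vertices: (-91/25, -4, -337/25), (78/25, -4, -204/25)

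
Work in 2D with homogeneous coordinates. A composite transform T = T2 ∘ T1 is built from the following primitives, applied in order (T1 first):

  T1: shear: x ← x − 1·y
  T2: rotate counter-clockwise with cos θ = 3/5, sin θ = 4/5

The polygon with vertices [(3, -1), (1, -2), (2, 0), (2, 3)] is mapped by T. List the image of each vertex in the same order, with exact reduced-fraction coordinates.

image vertices: (16/5, 13/5), (17/5, 6/5), (6/5, 8/5), (-3, 1)

T1 shear: x ← x − 1·y: (3, -1) → (4, -1); (1, -2) → (3, -2); (2, 0) → (2, 0); (2, 3) → (-1, 3)
T2 rotate counter-clockwise with cos θ = 3/5, sin θ = 4/5: (4, -1) → (16/5, 13/5); (3, -2) → (17/5, 6/5); (2, 0) → (6/5, 8/5); (-1, 3) → (-3, 1)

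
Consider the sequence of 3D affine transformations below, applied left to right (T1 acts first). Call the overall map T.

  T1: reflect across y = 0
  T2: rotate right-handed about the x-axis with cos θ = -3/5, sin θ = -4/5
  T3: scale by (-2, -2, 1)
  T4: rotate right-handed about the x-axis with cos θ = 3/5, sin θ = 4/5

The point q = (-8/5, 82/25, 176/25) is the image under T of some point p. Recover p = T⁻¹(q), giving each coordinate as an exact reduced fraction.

p = (4/5, -1, -4)

T1 = [1 0 0 0; 0 -1 0 0; 0 0 1 0; 0 0 0 1]
T2·T1 = [1 0 0 0; 0 3/5 4/5 0; 0 4/5 -3/5 0; 0 0 0 1]
T3·…·T1 = [-2 0 0 0; 0 -6/5 -8/5 0; 0 4/5 -3/5 0; 0 0 0 1]
T4·…·T1 = [-2 0 0 0; 0 -34/25 -12/25 0; 0 -12/25 -41/25 0; 0 0 0 1]
det M = -4; M⁻¹ = [-1/2 0 0 0; 0 -41/50 6/25 0; 0 6/25 -17/25 0; 0 0 0 1]
M⁻¹ · (-8/5, 82/25, 176/25)ᵀ = (4/5, -1, -4)ᵀ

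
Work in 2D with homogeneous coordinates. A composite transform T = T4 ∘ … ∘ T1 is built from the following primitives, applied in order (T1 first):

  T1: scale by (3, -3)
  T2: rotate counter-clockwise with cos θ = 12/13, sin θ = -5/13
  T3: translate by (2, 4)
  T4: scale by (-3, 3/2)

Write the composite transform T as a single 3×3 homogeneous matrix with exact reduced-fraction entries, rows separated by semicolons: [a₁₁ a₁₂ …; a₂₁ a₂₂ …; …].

T = [-108/13 45/13 -6; -45/26 -54/13 6; 0 0 1]

T1 = [3 0 0; 0 -3 0; 0 0 1]
T2·T1 = [36/13 -15/13 0; -15/13 -36/13 0; 0 0 1]
T3·…·T1 = [36/13 -15/13 2; -15/13 -36/13 4; 0 0 1]
T4·…·T1 = [-108/13 45/13 -6; -45/26 -54/13 6; 0 0 1]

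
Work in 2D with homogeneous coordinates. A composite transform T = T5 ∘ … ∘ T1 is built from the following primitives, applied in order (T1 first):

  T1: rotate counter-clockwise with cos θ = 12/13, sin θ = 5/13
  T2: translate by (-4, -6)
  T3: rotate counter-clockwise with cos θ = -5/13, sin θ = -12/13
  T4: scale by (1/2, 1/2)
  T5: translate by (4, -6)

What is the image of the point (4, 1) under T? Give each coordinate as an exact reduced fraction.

T1 rotate counter-clockwise with cos θ = 12/13, sin θ = 5/13: (4, 1) → (43/13, 32/13)
T2 translate by (-4, -6): (43/13, 32/13) → (-9/13, -46/13)
T3 rotate counter-clockwise with cos θ = -5/13, sin θ = -12/13: (-9/13, -46/13) → (-3, 2)
T4 scale by (1/2, 1/2): (-3, 2) → (-3/2, 1)
T5 translate by (4, -6): (-3/2, 1) → (5/2, -5)

T(p) = (5/2, -5)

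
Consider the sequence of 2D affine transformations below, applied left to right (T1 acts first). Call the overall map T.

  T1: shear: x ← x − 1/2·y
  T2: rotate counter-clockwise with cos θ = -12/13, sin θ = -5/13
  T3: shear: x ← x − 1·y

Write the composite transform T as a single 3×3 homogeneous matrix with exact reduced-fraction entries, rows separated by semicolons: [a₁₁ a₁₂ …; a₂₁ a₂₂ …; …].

T = [-7/13 41/26 0; -5/13 -19/26 0; 0 0 1]

T1 = [1 -1/2 0; 0 1 0; 0 0 1]
T2·T1 = [-12/13 11/13 0; -5/13 -19/26 0; 0 0 1]
T3·…·T1 = [-7/13 41/26 0; -5/13 -19/26 0; 0 0 1]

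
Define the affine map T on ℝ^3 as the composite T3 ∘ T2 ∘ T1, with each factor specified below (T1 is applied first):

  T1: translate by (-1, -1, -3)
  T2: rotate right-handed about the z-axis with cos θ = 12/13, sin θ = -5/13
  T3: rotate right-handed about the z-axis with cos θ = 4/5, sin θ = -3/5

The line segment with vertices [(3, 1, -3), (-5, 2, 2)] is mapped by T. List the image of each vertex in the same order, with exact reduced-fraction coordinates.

image vertices: (66/65, -112/65, -6), (-142/65, 369/65, -1)

T1 translate by (-1, -1, -3): (3, 1, -3) → (2, 0, -6); (-5, 2, 2) → (-6, 1, -1)
T2 rotate right-handed about the z-axis with cos θ = 12/13, sin θ = -5/13: (2, 0, -6) → (24/13, -10/13, -6); (-6, 1, -1) → (-67/13, 42/13, -1)
T3 rotate right-handed about the z-axis with cos θ = 4/5, sin θ = -3/5: (24/13, -10/13, -6) → (66/65, -112/65, -6); (-67/13, 42/13, -1) → (-142/65, 369/65, -1)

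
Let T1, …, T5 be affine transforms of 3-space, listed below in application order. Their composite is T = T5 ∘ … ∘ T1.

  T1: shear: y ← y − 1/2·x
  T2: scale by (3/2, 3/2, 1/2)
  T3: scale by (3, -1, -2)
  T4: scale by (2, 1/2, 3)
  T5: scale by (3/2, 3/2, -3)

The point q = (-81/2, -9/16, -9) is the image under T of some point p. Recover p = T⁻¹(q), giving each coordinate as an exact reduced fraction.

p = (-3, -1, -1)

T1 = [1 0 0 0; -1/2 1 0 0; 0 0 1 0; 0 0 0 1]
T2·T1 = [3/2 0 0 0; -3/4 3/2 0 0; 0 0 1/2 0; 0 0 0 1]
T3·…·T1 = [9/2 0 0 0; 3/4 -3/2 0 0; 0 0 -1 0; 0 0 0 1]
T4·…·T1 = [9 0 0 0; 3/8 -3/4 0 0; 0 0 -3 0; 0 0 0 1]
T5·…·T1 = [27/2 0 0 0; 9/16 -9/8 0 0; 0 0 9 0; 0 0 0 1]
det M = -2187/16; M⁻¹ = [2/27 0 0 0; 1/27 -8/9 0 0; 0 0 1/9 0; 0 0 0 1]
M⁻¹ · (-81/2, -9/16, -9)ᵀ = (-3, -1, -1)ᵀ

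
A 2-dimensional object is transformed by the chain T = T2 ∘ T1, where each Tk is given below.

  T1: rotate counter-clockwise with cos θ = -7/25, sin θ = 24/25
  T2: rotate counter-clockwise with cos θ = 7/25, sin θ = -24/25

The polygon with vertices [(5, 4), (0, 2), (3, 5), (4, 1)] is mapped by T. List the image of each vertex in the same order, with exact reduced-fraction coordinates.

image vertices: (1291/625, 3788/625), (-672/625, 1054/625), (-99/625, 3643/625), (1772/625, 1871/625)

T1 rotate counter-clockwise with cos θ = -7/25, sin θ = 24/25: (5, 4) → (-131/25, 92/25); (0, 2) → (-48/25, -14/25); (3, 5) → (-141/25, 37/25); (4, 1) → (-52/25, 89/25)
T2 rotate counter-clockwise with cos θ = 7/25, sin θ = -24/25: (-131/25, 92/25) → (1291/625, 3788/625); (-48/25, -14/25) → (-672/625, 1054/625); (-141/25, 37/25) → (-99/625, 3643/625); (-52/25, 89/25) → (1772/625, 1871/625)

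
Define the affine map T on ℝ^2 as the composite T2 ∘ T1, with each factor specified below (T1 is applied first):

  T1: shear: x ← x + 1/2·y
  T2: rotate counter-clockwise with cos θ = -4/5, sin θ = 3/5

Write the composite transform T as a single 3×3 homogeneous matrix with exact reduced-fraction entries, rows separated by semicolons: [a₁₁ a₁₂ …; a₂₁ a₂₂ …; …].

T = [-4/5 -1 0; 3/5 -1/2 0; 0 0 1]

T1 = [1 1/2 0; 0 1 0; 0 0 1]
T2·T1 = [-4/5 -1 0; 3/5 -1/2 0; 0 0 1]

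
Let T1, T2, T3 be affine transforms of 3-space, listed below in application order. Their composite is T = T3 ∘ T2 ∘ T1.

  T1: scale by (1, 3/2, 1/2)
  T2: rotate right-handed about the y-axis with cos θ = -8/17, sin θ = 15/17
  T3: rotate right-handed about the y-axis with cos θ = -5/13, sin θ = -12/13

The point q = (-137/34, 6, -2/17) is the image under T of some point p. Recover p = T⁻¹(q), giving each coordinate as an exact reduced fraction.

T1 = [1 0 0 0; 0 3/2 0 0; 0 0 1/2 0; 0 0 0 1]
T2·T1 = [-8/17 0 15/34 0; 0 3/2 0 0; -15/17 0 -4/17 0; 0 0 0 1]
T3·…·T1 = [220/221 0 21/442 0; 0 3/2 0 0; -21/221 0 110/221 0; 0 0 0 1]
det M = 3/4; M⁻¹ = [220/221 0 -21/221 0; 0 2/3 0 0; 42/221 0 440/221 0; 0 0 0 1]
M⁻¹ · (-137/34, 6, -2/17)ᵀ = (-4, 4, -1)ᵀ

p = (-4, 4, -1)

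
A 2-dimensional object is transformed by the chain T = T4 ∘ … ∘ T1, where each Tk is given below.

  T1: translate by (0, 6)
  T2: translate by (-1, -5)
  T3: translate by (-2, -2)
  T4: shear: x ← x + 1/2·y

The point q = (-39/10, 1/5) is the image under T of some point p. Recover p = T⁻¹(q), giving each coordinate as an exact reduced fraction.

T1 = [1 0 0; 0 1 6; 0 0 1]
T2·T1 = [1 0 -1; 0 1 1; 0 0 1]
T3·…·T1 = [1 0 -3; 0 1 -1; 0 0 1]
T4·…·T1 = [1 1/2 -7/2; 0 1 -1; 0 0 1]
det M = 1; M⁻¹ = [1 -1/2 3; 0 1 1; 0 0 1]
M⁻¹ · (-39/10, 1/5)ᵀ = (-1, 6/5)ᵀ

p = (-1, 6/5)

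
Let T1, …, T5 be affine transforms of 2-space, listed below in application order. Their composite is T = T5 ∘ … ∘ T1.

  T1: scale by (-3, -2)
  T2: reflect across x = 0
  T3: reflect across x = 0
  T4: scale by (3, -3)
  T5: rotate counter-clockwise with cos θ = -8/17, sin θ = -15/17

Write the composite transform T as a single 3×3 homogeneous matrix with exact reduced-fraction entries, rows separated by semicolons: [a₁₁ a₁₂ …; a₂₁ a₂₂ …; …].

T = [72/17 90/17 0; 135/17 -48/17 0; 0 0 1]

T1 = [-3 0 0; 0 -2 0; 0 0 1]
T2·T1 = [3 0 0; 0 -2 0; 0 0 1]
T3·…·T1 = [-3 0 0; 0 -2 0; 0 0 1]
T4·…·T1 = [-9 0 0; 0 6 0; 0 0 1]
T5·…·T1 = [72/17 90/17 0; 135/17 -48/17 0; 0 0 1]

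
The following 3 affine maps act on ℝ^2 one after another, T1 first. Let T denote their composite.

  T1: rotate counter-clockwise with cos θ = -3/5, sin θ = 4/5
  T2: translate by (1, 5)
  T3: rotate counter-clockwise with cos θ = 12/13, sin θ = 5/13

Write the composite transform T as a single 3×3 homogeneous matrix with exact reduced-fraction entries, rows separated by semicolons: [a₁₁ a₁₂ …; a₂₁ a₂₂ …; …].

T = [-56/65 -33/65 -1; 33/65 -56/65 5; 0 0 1]

T1 = [-3/5 -4/5 0; 4/5 -3/5 0; 0 0 1]
T2·T1 = [-3/5 -4/5 1; 4/5 -3/5 5; 0 0 1]
T3·…·T1 = [-56/65 -33/65 -1; 33/65 -56/65 5; 0 0 1]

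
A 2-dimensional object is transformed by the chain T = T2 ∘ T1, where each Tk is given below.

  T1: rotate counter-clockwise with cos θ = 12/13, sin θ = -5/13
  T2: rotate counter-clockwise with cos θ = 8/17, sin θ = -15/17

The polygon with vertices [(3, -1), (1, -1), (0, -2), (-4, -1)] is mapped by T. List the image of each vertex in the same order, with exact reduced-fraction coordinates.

T1 rotate counter-clockwise with cos θ = 12/13, sin θ = -5/13: (3, -1) → (31/13, -27/13); (1, -1) → (7/13, -17/13); (0, -2) → (-10/13, -24/13); (-4, -1) → (-53/13, 8/13)
T2 rotate counter-clockwise with cos θ = 8/17, sin θ = -15/17: (31/13, -27/13) → (-157/221, -681/221); (7/13, -17/13) → (-199/221, -241/221); (-10/13, -24/13) → (-440/221, -42/221); (-53/13, 8/13) → (-304/221, 859/221)

image vertices: (-157/221, -681/221), (-199/221, -241/221), (-440/221, -42/221), (-304/221, 859/221)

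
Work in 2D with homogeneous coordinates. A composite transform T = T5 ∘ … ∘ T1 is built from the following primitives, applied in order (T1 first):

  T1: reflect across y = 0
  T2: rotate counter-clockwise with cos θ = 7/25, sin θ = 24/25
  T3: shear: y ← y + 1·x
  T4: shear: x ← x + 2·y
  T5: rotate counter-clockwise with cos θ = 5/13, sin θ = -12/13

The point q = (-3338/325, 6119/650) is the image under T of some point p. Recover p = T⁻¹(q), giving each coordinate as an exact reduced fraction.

T1 = [1 0 0; 0 -1 0; 0 0 1]
T2·T1 = [7/25 24/25 0; 24/25 -7/25 0; 0 0 1]
T3·…·T1 = [7/25 24/25 0; 31/25 17/25 0; 0 0 1]
T4·…·T1 = [69/25 58/25 0; 31/25 17/25 0; 0 0 1]
T5·…·T1 = [717/325 38/25 0; -673/325 -47/25 0; 0 0 1]
det M = -1; M⁻¹ = [47/25 38/25 0; -673/325 -717/325 0; 0 0 1]
M⁻¹ · (-3338/325, 6119/650)ᵀ = (-5, 1/2)ᵀ

p = (-5, 1/2)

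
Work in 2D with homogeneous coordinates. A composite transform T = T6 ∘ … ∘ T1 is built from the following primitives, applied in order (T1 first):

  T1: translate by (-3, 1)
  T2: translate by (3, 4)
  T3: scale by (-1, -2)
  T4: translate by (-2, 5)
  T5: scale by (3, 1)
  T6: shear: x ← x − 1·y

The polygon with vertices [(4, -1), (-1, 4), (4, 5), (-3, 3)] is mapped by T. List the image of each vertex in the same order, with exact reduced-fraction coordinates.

image vertices: (-15, -3), (10, -13), (-3, -15), (14, -11)

T1 translate by (-3, 1): (4, -1) → (1, 0); (-1, 4) → (-4, 5); (4, 5) → (1, 6); (-3, 3) → (-6, 4)
T2 translate by (3, 4): (1, 0) → (4, 4); (-4, 5) → (-1, 9); (1, 6) → (4, 10); (-6, 4) → (-3, 8)
T3 scale by (-1, -2): (4, 4) → (-4, -8); (-1, 9) → (1, -18); (4, 10) → (-4, -20); (-3, 8) → (3, -16)
T4 translate by (-2, 5): (-4, -8) → (-6, -3); (1, -18) → (-1, -13); (-4, -20) → (-6, -15); (3, -16) → (1, -11)
T5 scale by (3, 1): (-6, -3) → (-18, -3); (-1, -13) → (-3, -13); (-6, -15) → (-18, -15); (1, -11) → (3, -11)
T6 shear: x ← x − 1·y: (-18, -3) → (-15, -3); (-3, -13) → (10, -13); (-18, -15) → (-3, -15); (3, -11) → (14, -11)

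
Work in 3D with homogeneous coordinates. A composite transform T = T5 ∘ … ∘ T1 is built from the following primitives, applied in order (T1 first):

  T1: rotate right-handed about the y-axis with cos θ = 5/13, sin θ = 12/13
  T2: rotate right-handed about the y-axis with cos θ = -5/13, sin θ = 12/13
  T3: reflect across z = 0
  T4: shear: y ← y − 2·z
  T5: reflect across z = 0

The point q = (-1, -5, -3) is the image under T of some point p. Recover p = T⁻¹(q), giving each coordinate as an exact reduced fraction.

T1 = [5/13 0 12/13 0; 0 1 0 0; -12/13 0 5/13 0; 0 0 0 1]
T2·T1 = [-1 0 0 0; 0 1 0 0; 0 0 -1 0; 0 0 0 1]
T3·…·T1 = [-1 0 0 0; 0 1 0 0; 0 0 1 0; 0 0 0 1]
T4·…·T1 = [-1 0 0 0; 0 1 -2 0; 0 0 1 0; 0 0 0 1]
T5·…·T1 = [-1 0 0 0; 0 1 -2 0; 0 0 -1 0; 0 0 0 1]
det M = 1; M⁻¹ = [-1 0 0 0; 0 1 -2 0; 0 0 -1 0; 0 0 0 1]
M⁻¹ · (-1, -5, -3)ᵀ = (1, 1, 3)ᵀ

p = (1, 1, 3)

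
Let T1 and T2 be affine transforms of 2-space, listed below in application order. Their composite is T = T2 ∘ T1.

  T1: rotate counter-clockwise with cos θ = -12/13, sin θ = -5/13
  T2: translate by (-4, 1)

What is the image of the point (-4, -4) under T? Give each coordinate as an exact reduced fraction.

T(p) = (-24/13, 81/13)

T1 rotate counter-clockwise with cos θ = -12/13, sin θ = -5/13: (-4, -4) → (28/13, 68/13)
T2 translate by (-4, 1): (28/13, 68/13) → (-24/13, 81/13)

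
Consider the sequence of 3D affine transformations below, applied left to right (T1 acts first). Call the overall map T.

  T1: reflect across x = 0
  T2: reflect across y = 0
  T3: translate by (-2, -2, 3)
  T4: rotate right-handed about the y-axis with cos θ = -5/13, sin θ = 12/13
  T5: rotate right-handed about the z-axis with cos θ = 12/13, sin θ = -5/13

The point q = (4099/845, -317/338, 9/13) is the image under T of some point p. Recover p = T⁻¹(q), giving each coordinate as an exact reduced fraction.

T1 = [-1 0 0 0; 0 1 0 0; 0 0 1 0; 0 0 0 1]
T2·T1 = [-1 0 0 0; 0 -1 0 0; 0 0 1 0; 0 0 0 1]
T3·…·T1 = [-1 0 0 -2; 0 -1 0 -2; 0 0 1 3; 0 0 0 1]
T4·…·T1 = [5/13 0 12/13 46/13; 0 -1 0 -2; 12/13 0 -5/13 9/13; 0 0 0 1]
T5·…·T1 = [60/169 -5/13 144/169 422/169; -25/169 -12/13 -60/169 -542/169; 12/13 0 -5/13 9/13; 0 0 0 1]
det M = 1; M⁻¹ = [60/169 -25/169 12/13 -2; -5/13 -12/13 0 -2; 144/169 -60/169 -5/13 -3; 0 0 0 1]
M⁻¹ · (4099/845, -317/338, 9/13)ᵀ = (1/2, -3, 6/5)ᵀ

p = (1/2, -3, 6/5)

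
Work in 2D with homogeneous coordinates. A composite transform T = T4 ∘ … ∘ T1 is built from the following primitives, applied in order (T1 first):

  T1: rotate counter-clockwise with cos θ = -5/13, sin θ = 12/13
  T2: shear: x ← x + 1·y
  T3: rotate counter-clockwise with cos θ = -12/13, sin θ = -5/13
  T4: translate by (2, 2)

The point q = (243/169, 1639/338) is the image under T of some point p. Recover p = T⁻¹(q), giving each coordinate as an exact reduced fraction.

T1 = [-5/13 -12/13 0; 12/13 -5/13 0; 0 0 1]
T2·T1 = [7/13 -17/13 0; 12/13 -5/13 0; 0 0 1]
T3·…·T1 = [-24/169 179/169 0; -179/169 145/169 0; 0 0 1]
T4·…·T1 = [-24/169 179/169 2; -179/169 145/169 2; 0 0 1]
det M = 1; M⁻¹ = [145/169 -179/169 68/169; 179/169 -24/169 -310/169; 0 0 1]
M⁻¹ · (243/169, 1639/338)ᵀ = (-7/2, -1)ᵀ

p = (-7/2, -1)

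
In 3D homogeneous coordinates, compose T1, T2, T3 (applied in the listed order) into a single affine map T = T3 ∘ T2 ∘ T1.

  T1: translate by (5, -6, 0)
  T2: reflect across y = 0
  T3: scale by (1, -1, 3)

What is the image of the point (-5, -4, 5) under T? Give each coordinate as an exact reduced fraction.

T(p) = (0, -10, 15)

T1 translate by (5, -6, 0): (-5, -4, 5) → (0, -10, 5)
T2 reflect across y = 0: (0, -10, 5) → (0, 10, 5)
T3 scale by (1, -1, 3): (0, 10, 5) → (0, -10, 15)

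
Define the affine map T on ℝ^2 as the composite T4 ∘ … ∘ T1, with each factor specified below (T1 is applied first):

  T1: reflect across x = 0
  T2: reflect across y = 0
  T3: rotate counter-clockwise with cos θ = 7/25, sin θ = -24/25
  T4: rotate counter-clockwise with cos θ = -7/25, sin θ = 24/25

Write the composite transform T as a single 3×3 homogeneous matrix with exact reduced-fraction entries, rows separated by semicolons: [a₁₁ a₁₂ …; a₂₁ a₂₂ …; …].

T1 = [-1 0 0; 0 1 0; 0 0 1]
T2·T1 = [-1 0 0; 0 -1 0; 0 0 1]
T3·…·T1 = [-7/25 -24/25 0; 24/25 -7/25 0; 0 0 1]
T4·…·T1 = [-527/625 336/625 0; -336/625 -527/625 0; 0 0 1]

T = [-527/625 336/625 0; -336/625 -527/625 0; 0 0 1]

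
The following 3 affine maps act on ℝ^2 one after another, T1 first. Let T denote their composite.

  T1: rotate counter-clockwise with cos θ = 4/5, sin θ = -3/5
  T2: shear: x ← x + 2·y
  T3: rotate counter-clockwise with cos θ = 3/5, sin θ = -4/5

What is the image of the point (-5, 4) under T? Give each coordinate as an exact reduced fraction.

T(p) = (286/25, -123/25)

T1 rotate counter-clockwise with cos θ = 4/5, sin θ = -3/5: (-5, 4) → (-8/5, 31/5)
T2 shear: x ← x + 2·y: (-8/5, 31/5) → (54/5, 31/5)
T3 rotate counter-clockwise with cos θ = 3/5, sin θ = -4/5: (54/5, 31/5) → (286/25, -123/25)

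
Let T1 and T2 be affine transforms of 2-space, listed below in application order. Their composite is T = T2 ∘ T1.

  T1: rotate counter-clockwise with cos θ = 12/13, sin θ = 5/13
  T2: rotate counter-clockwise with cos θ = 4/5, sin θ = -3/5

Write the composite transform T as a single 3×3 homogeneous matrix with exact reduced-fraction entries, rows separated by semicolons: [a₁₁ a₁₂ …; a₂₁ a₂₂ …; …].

T1 = [12/13 -5/13 0; 5/13 12/13 0; 0 0 1]
T2·T1 = [63/65 16/65 0; -16/65 63/65 0; 0 0 1]

T = [63/65 16/65 0; -16/65 63/65 0; 0 0 1]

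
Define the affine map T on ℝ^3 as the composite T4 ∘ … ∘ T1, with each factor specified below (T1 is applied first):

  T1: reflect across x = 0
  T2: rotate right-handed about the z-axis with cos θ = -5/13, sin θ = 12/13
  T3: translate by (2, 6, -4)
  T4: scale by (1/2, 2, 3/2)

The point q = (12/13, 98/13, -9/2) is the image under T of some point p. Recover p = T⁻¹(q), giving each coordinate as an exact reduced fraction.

p = (2, 1, 1)

T1 = [-1 0 0 0; 0 1 0 0; 0 0 1 0; 0 0 0 1]
T2·T1 = [5/13 -12/13 0 0; -12/13 -5/13 0 0; 0 0 1 0; 0 0 0 1]
T3·…·T1 = [5/13 -12/13 0 2; -12/13 -5/13 0 6; 0 0 1 -4; 0 0 0 1]
T4·…·T1 = [5/26 -6/13 0 1; -24/13 -10/13 0 12; 0 0 3/2 -6; 0 0 0 1]
det M = -3/2; M⁻¹ = [10/13 -6/13 0 62/13; -24/13 -5/26 0 54/13; 0 0 2/3 4; 0 0 0 1]
M⁻¹ · (12/13, 98/13, -9/2)ᵀ = (2, 1, 1)ᵀ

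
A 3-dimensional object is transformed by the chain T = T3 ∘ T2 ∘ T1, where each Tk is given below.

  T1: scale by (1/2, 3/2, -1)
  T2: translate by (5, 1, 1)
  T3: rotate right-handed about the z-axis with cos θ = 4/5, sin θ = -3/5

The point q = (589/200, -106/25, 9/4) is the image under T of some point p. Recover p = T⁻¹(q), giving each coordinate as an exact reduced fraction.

T1 = [1/2 0 0 0; 0 3/2 0 0; 0 0 -1 0; 0 0 0 1]
T2·T1 = [1/2 0 0 5; 0 3/2 0 1; 0 0 -1 1; 0 0 0 1]
T3·…·T1 = [2/5 9/10 0 23/5; -3/10 6/5 0 -11/5; 0 0 -1 1; 0 0 0 1]
det M = -3/4; M⁻¹ = [8/5 -6/5 0 -10; 2/5 8/15 0 -2/3; 0 0 -1 1; 0 0 0 1]
M⁻¹ · (589/200, -106/25, 9/4)ᵀ = (-1/5, -7/4, -5/4)ᵀ

p = (-1/5, -7/4, -5/4)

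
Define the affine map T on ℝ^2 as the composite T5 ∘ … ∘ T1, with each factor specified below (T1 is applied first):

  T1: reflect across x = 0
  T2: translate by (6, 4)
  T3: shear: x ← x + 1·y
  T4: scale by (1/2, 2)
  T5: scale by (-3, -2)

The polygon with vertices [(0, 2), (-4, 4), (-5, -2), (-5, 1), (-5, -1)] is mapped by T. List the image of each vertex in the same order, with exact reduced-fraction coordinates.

T1 reflect across x = 0: (0, 2) → (0, 2); (-4, 4) → (4, 4); (-5, -2) → (5, -2); (-5, 1) → (5, 1); (-5, -1) → (5, -1)
T2 translate by (6, 4): (0, 2) → (6, 6); (4, 4) → (10, 8); (5, -2) → (11, 2); (5, 1) → (11, 5); (5, -1) → (11, 3)
T3 shear: x ← x + 1·y: (6, 6) → (12, 6); (10, 8) → (18, 8); (11, 2) → (13, 2); (11, 5) → (16, 5); (11, 3) → (14, 3)
T4 scale by (1/2, 2): (12, 6) → (6, 12); (18, 8) → (9, 16); (13, 2) → (13/2, 4); (16, 5) → (8, 10); (14, 3) → (7, 6)
T5 scale by (-3, -2): (6, 12) → (-18, -24); (9, 16) → (-27, -32); (13/2, 4) → (-39/2, -8); (8, 10) → (-24, -20); (7, 6) → (-21, -12)

image vertices: (-18, -24), (-27, -32), (-39/2, -8), (-24, -20), (-21, -12)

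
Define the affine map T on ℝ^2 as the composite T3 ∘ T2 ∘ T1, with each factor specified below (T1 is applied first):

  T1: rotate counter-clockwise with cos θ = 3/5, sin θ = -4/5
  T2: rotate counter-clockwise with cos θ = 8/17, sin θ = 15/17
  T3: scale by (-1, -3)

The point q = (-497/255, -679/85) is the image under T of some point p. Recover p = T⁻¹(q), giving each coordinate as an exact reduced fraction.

T1 = [3/5 4/5 0; -4/5 3/5 0; 0 0 1]
T2·T1 = [84/85 -13/85 0; 13/85 84/85 0; 0 0 1]
T3·…·T1 = [-84/85 13/85 0; -39/85 -252/85 0; 0 0 1]
det M = 3; M⁻¹ = [-84/85 -13/255 0; 13/85 -28/85 0; 0 0 1]
M⁻¹ · (-497/255, -679/85)ᵀ = (7/3, 7/3)ᵀ

p = (7/3, 7/3)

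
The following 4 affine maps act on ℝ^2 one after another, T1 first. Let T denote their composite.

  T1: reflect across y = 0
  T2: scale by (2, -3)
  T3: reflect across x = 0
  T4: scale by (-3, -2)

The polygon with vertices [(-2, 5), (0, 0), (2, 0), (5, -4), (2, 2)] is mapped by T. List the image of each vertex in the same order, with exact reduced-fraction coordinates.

image vertices: (-12, -30), (0, 0), (12, 0), (30, 24), (12, -12)

T1 reflect across y = 0: (-2, 5) → (-2, -5); (0, 0) → (0, 0); (2, 0) → (2, 0); (5, -4) → (5, 4); (2, 2) → (2, -2)
T2 scale by (2, -3): (-2, -5) → (-4, 15); (0, 0) → (0, 0); (2, 0) → (4, 0); (5, 4) → (10, -12); (2, -2) → (4, 6)
T3 reflect across x = 0: (-4, 15) → (4, 15); (0, 0) → (0, 0); (4, 0) → (-4, 0); (10, -12) → (-10, -12); (4, 6) → (-4, 6)
T4 scale by (-3, -2): (4, 15) → (-12, -30); (0, 0) → (0, 0); (-4, 0) → (12, 0); (-10, -12) → (30, 24); (-4, 6) → (12, -12)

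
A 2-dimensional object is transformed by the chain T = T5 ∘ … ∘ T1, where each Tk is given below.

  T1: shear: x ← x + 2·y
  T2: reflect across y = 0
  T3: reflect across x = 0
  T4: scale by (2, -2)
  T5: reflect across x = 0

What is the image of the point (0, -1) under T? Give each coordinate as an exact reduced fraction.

T1 shear: x ← x + 2·y: (0, -1) → (-2, -1)
T2 reflect across y = 0: (-2, -1) → (-2, 1)
T3 reflect across x = 0: (-2, 1) → (2, 1)
T4 scale by (2, -2): (2, 1) → (4, -2)
T5 reflect across x = 0: (4, -2) → (-4, -2)

T(p) = (-4, -2)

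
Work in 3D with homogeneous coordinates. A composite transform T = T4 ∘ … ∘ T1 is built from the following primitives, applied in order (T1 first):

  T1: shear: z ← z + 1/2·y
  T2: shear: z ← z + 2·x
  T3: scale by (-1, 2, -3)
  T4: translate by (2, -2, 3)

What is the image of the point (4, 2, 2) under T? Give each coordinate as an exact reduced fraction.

T(p) = (-2, 2, -30)

T1 shear: z ← z + 1/2·y: (4, 2, 2) → (4, 2, 3)
T2 shear: z ← z + 2·x: (4, 2, 3) → (4, 2, 11)
T3 scale by (-1, 2, -3): (4, 2, 11) → (-4, 4, -33)
T4 translate by (2, -2, 3): (-4, 4, -33) → (-2, 2, -30)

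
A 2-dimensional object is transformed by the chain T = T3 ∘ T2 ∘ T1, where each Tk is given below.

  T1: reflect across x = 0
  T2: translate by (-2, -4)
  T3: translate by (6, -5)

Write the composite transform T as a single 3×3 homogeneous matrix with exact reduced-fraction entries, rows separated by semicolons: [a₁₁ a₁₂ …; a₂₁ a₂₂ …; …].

T = [-1 0 4; 0 1 -9; 0 0 1]

T1 = [-1 0 0; 0 1 0; 0 0 1]
T2·T1 = [-1 0 -2; 0 1 -4; 0 0 1]
T3·…·T1 = [-1 0 4; 0 1 -9; 0 0 1]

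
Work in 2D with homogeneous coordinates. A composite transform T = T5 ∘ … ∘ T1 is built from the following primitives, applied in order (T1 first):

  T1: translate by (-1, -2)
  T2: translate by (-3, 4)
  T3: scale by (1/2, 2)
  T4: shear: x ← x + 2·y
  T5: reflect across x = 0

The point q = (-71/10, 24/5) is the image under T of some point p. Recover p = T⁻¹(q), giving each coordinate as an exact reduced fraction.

p = (-1, 2/5)

T1 = [1 0 -1; 0 1 -2; 0 0 1]
T2·T1 = [1 0 -4; 0 1 2; 0 0 1]
T3·…·T1 = [1/2 0 -2; 0 2 4; 0 0 1]
T4·…·T1 = [1/2 4 6; 0 2 4; 0 0 1]
T5·…·T1 = [-1/2 -4 -6; 0 2 4; 0 0 1]
det M = -1; M⁻¹ = [-2 -4 4; 0 1/2 -2; 0 0 1]
M⁻¹ · (-71/10, 24/5)ᵀ = (-1, 2/5)ᵀ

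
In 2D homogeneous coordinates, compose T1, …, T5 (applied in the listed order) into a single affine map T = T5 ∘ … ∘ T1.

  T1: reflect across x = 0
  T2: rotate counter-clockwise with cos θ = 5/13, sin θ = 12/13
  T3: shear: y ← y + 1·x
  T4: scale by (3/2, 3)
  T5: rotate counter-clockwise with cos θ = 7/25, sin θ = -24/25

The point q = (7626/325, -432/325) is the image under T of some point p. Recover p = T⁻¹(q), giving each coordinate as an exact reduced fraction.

T1 = [-1 0 0; 0 1 0; 0 0 1]
T2·T1 = [-5/13 -12/13 0; -12/13 5/13 0; 0 0 1]
T3·…·T1 = [-5/13 -12/13 0; -17/13 -7/13 0; 0 0 1]
T4·…·T1 = [-15/26 -18/13 0; -51/13 -21/13 0; 0 0 1]
T5·…·T1 = [-2553/650 -126/65 0; -177/325 57/65 0; 0 0 1]
det M = -9/2; M⁻¹ = [-38/195 -28/65 0; -118/975 851/975 0; 0 0 1]
M⁻¹ · (7626/325, -432/325)ᵀ = (-4, -4)ᵀ

p = (-4, -4)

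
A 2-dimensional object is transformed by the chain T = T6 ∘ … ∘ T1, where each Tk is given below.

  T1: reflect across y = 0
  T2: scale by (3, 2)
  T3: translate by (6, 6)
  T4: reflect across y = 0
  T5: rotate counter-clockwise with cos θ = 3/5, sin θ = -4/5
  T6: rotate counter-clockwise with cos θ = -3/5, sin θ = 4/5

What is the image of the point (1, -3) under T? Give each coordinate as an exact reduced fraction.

T(p) = (351/25, 132/25)

T1 reflect across y = 0: (1, -3) → (1, 3)
T2 scale by (3, 2): (1, 3) → (3, 6)
T3 translate by (6, 6): (3, 6) → (9, 12)
T4 reflect across y = 0: (9, 12) → (9, -12)
T5 rotate counter-clockwise with cos θ = 3/5, sin θ = -4/5: (9, -12) → (-21/5, -72/5)
T6 rotate counter-clockwise with cos θ = -3/5, sin θ = 4/5: (-21/5, -72/5) → (351/25, 132/25)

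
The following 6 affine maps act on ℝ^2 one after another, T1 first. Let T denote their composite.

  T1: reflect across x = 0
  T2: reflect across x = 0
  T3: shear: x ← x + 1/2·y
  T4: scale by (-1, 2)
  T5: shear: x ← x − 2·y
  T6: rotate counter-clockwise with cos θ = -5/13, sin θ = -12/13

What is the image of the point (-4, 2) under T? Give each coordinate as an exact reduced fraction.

T1 reflect across x = 0: (-4, 2) → (4, 2)
T2 reflect across x = 0: (4, 2) → (-4, 2)
T3 shear: x ← x + 1/2·y: (-4, 2) → (-3, 2)
T4 scale by (-1, 2): (-3, 2) → (3, 4)
T5 shear: x ← x − 2·y: (3, 4) → (-5, 4)
T6 rotate counter-clockwise with cos θ = -5/13, sin θ = -12/13: (-5, 4) → (73/13, 40/13)

T(p) = (73/13, 40/13)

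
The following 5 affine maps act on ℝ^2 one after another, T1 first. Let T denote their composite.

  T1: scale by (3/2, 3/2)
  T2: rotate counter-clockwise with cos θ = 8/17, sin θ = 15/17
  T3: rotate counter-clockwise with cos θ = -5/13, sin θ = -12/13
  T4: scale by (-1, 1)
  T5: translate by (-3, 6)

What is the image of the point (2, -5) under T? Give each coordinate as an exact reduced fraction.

T1 scale by (3/2, 3/2): (2, -5) → (3, -15/2)
T2 rotate counter-clockwise with cos θ = 8/17, sin θ = 15/17: (3, -15/2) → (273/34, -15/17)
T3 rotate counter-clockwise with cos θ = -5/13, sin θ = -12/13: (273/34, -15/17) → (-1725/442, -1563/221)
T4 scale by (-1, 1): (-1725/442, -1563/221) → (1725/442, -1563/221)
T5 translate by (-3, 6): (1725/442, -1563/221) → (399/442, -237/221)

T(p) = (399/442, -237/221)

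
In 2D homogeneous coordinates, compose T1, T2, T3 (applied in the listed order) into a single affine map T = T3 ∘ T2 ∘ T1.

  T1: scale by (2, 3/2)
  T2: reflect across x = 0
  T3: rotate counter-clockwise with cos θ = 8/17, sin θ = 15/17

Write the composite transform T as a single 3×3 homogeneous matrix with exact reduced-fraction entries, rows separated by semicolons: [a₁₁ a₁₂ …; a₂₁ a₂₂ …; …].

T = [-16/17 -45/34 0; -30/17 12/17 0; 0 0 1]

T1 = [2 0 0; 0 3/2 0; 0 0 1]
T2·T1 = [-2 0 0; 0 3/2 0; 0 0 1]
T3·…·T1 = [-16/17 -45/34 0; -30/17 12/17 0; 0 0 1]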